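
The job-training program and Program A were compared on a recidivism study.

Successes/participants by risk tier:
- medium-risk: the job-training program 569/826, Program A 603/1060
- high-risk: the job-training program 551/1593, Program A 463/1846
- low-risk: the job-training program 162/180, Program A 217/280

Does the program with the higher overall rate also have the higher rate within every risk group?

Medium-risk: the job-training program 569/826 = 68.9%, Program A 603/1060 = 56.9% → the job-training program
High-risk: the job-training program 551/1593 = 34.6%, Program A 463/1846 = 25.1% → the job-training program
Low-risk: the job-training program 162/180 = 90.0%, Program A 217/280 = 77.5% → the job-training program
Overall: the job-training program 1282/2599 = 49.3%, Program A 1283/3186 = 40.3% → the job-training program
The job-training program wins overall and in every risk group — no reversal.

Yes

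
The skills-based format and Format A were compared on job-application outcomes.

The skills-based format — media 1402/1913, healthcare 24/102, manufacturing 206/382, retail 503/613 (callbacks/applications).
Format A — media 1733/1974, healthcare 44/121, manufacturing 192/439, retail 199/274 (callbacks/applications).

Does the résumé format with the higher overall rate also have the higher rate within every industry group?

No

Media: the skills-based format 1402/1913 = 73.3%, Format A 1733/1974 = 87.8% → Format A
Healthcare: the skills-based format 24/102 = 23.5%, Format A 44/121 = 36.4% → Format A
Manufacturing: the skills-based format 206/382 = 53.9%, Format A 192/439 = 43.7% → the skills-based format
Retail: the skills-based format 503/613 = 82.1%, Format A 199/274 = 72.6% → the skills-based format
Overall: the skills-based format 2135/3010 = 70.9%, Format A 2168/2808 = 77.2% → Format A
Neither sweeps: the skills-based format wins 2 of 4 groups, Format A wins 2. Format A wins overall but not every group — no Simpson reversal.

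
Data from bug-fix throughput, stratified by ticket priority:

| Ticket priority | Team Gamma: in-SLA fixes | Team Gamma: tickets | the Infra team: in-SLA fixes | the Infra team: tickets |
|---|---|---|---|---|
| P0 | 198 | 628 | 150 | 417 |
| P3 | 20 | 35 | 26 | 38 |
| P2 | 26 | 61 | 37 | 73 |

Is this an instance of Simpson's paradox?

P0: Team Gamma 198/628 = 31.5%, the Infra team 150/417 = 36.0% → the Infra team
P3: Team Gamma 20/35 = 57.1%, the Infra team 26/38 = 68.4% → the Infra team
P2: Team Gamma 26/61 = 42.6%, the Infra team 37/73 = 50.7% → the Infra team
Overall: Team Gamma 244/724 = 33.7%, the Infra team 213/528 = 40.3% → the Infra team
The Infra team wins overall and in every ticket group — no reversal.

No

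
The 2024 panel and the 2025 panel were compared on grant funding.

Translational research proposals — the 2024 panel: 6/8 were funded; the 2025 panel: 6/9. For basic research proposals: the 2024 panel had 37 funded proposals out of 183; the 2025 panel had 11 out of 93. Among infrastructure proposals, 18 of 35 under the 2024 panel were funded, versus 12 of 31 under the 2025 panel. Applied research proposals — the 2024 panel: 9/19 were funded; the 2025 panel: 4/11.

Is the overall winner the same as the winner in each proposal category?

Yes

Translational research: the 2024 panel 6/8 = 75.0%, the 2025 panel 6/9 = 66.7% → the 2024 panel
Basic research: the 2024 panel 37/183 = 20.2%, the 2025 panel 11/93 = 11.8% → the 2024 panel
Infrastructure: the 2024 panel 18/35 = 51.4%, the 2025 panel 12/31 = 38.7% → the 2024 panel
Applied research: the 2024 panel 9/19 = 47.4%, the 2025 panel 4/11 = 36.4% → the 2024 panel
Overall: the 2024 panel 70/245 = 28.6%, the 2025 panel 33/144 = 22.9% → the 2024 panel
The 2024 panel wins overall and in every proposal group — no reversal.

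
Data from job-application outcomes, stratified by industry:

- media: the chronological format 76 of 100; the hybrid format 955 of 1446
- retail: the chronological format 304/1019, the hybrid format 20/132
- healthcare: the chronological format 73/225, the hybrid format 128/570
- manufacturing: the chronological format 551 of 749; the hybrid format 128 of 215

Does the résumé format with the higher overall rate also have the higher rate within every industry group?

No

Media: the chronological format 76/100 = 76.0%, the hybrid format 955/1446 = 66.0% → the chronological format
Retail: the chronological format 304/1019 = 29.8%, the hybrid format 20/132 = 15.2% → the chronological format
Healthcare: the chronological format 73/225 = 32.4%, the hybrid format 128/570 = 22.5% → the chronological format
Manufacturing: the chronological format 551/749 = 73.6%, the hybrid format 128/215 = 59.5% → the chronological format
Overall: the chronological format 1004/2093 = 48.0%, the hybrid format 1231/2363 = 52.1% → the hybrid format
The chronological format wins each industry group but the hybrid format wins overall — the comparison reverses. The chronological format's applications skew toward retail, which has a lower base rate.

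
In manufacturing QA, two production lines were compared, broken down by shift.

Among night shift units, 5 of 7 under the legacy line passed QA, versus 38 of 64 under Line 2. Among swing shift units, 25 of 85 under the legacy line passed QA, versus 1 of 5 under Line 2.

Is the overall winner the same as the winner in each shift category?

Night shift: the legacy line 5/7 = 71.4%, Line 2 38/64 = 59.4% → the legacy line
Swing shift: the legacy line 25/85 = 29.4%, Line 2 1/5 = 20.0% → the legacy line
Overall: the legacy line 30/92 = 32.6%, Line 2 39/69 = 56.5% → Line 2
The legacy line wins each shift group but Line 2 wins overall — the comparison reverses. The legacy line's units skew toward swing shift, which has a lower base rate.

No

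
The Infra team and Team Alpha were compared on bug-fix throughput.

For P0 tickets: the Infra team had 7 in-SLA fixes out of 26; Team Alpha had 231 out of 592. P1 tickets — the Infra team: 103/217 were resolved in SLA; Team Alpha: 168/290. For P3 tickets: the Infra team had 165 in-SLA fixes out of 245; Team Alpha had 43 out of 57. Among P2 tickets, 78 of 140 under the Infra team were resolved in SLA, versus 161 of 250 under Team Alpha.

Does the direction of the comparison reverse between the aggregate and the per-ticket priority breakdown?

P0: the Infra team 7/26 = 26.9%, Team Alpha 231/592 = 39.0% → Team Alpha
P1: the Infra team 103/217 = 47.5%, Team Alpha 168/290 = 57.9% → Team Alpha
P3: the Infra team 165/245 = 67.3%, Team Alpha 43/57 = 75.4% → Team Alpha
P2: the Infra team 78/140 = 55.7%, Team Alpha 161/250 = 64.4% → Team Alpha
Overall: the Infra team 353/628 = 56.2%, Team Alpha 603/1189 = 50.7% → the Infra team
Team Alpha wins each ticket group but the Infra team wins overall — the comparison reverses. Team Alpha's tickets skew toward P0, which has a lower base rate.

Yes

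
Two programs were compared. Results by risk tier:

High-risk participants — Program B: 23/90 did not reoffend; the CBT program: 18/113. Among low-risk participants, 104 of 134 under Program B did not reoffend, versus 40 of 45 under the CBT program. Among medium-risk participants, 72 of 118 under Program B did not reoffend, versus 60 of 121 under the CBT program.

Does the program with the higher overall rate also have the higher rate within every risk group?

No

High-risk: Program B 23/90 = 25.6%, the CBT program 18/113 = 15.9% → Program B
Low-risk: Program B 104/134 = 77.6%, the CBT program 40/45 = 88.9% → the CBT program
Medium-risk: Program B 72/118 = 61.0%, the CBT program 60/121 = 49.6% → Program B
Overall: Program B 199/342 = 58.2%, the CBT program 118/279 = 42.3% → Program B
Neither sweeps: Program B wins 2 of 3 groups, the CBT program wins 1. Program B wins overall but not every group — no Simpson reversal.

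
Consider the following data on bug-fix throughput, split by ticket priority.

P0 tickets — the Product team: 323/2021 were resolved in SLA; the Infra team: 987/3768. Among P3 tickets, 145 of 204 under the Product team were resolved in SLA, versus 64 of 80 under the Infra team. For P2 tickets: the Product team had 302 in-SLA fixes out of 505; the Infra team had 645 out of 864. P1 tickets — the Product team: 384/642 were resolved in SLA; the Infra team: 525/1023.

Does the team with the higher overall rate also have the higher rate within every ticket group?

No

P0: the Product team 323/2021 = 16.0%, the Infra team 987/3768 = 26.2% → the Infra team
P3: the Product team 145/204 = 71.1%, the Infra team 64/80 = 80.0% → the Infra team
P2: the Product team 302/505 = 59.8%, the Infra team 645/864 = 74.7% → the Infra team
P1: the Product team 384/642 = 59.8%, the Infra team 525/1023 = 51.3% → the Product team
Overall: the Product team 1154/3372 = 34.2%, the Infra team 2221/5735 = 38.7% → the Infra team
Neither sweeps: the Product team wins 1 of 4 groups, the Infra team wins 3. The Infra team wins overall but not every group — no Simpson reversal.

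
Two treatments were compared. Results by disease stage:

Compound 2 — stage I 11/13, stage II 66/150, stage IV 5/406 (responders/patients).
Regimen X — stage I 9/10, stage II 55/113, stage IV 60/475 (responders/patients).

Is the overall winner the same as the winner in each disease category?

Yes

Stage I: Compound 2 11/13 = 84.6%, Regimen X 9/10 = 90.0% → Regimen X
Stage II: Compound 2 66/150 = 44.0%, Regimen X 55/113 = 48.7% → Regimen X
Stage IV: Compound 2 5/406 = 1.2%, Regimen X 60/475 = 12.6% → Regimen X
Overall: Compound 2 82/569 = 14.4%, Regimen X 124/598 = 20.7% → Regimen X
Regimen X wins overall and in every disease group — no reversal.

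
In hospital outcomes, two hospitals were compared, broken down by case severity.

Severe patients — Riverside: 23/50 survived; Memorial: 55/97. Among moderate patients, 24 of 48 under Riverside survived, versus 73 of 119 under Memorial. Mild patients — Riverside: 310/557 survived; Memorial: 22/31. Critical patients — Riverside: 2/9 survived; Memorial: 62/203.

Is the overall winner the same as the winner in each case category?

Severe: Riverside 23/50 = 46.0%, Memorial 55/97 = 56.7% → Memorial
Moderate: Riverside 24/48 = 50.0%, Memorial 73/119 = 61.3% → Memorial
Mild: Riverside 310/557 = 55.7%, Memorial 22/31 = 71.0% → Memorial
Critical: Riverside 2/9 = 22.2%, Memorial 62/203 = 30.5% → Memorial
Overall: Riverside 359/664 = 54.1%, Memorial 212/450 = 47.1% → Riverside
Memorial wins each case group but Riverside wins overall — the comparison reverses. Memorial's patients skew toward critical, which has a lower base rate.

No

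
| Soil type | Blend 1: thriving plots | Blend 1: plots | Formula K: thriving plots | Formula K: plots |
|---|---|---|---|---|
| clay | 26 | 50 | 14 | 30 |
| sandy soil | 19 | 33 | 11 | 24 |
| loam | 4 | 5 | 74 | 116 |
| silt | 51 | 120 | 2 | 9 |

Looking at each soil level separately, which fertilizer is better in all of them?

Clay: Blend 1 26/50 = 52.0%, Formula K 14/30 = 46.7% → Blend 1
Sandy soil: Blend 1 19/33 = 57.6%, Formula K 11/24 = 45.8% → Blend 1
Loam: Blend 1 4/5 = 80.0%, Formula K 74/116 = 63.8% → Blend 1
Silt: Blend 1 51/120 = 42.5%, Formula K 2/9 = 22.2% → Blend 1
Blend 1 has the higher rate in all 4 groups.

Blend 1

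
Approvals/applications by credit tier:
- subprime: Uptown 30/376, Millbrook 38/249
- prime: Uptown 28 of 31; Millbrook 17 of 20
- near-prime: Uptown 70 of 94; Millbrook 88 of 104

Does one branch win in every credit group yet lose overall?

No

Subprime: Uptown 30/376 = 8.0%, Millbrook 38/249 = 15.3% → Millbrook
Prime: Uptown 28/31 = 90.3%, Millbrook 17/20 = 85.0% → Uptown
Near-prime: Uptown 70/94 = 74.5%, Millbrook 88/104 = 84.6% → Millbrook
Overall: Uptown 128/501 = 25.5%, Millbrook 143/373 = 38.3% → Millbrook
Neither sweeps: Uptown wins 1 of 3 groups, Millbrook wins 2. Millbrook wins overall but not every group — no Simpson reversal.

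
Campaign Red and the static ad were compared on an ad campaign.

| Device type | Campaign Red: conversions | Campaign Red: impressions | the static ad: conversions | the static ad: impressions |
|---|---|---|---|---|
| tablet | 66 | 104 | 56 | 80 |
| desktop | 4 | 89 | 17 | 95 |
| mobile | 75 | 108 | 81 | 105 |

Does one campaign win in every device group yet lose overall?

Tablet: Campaign Red 66/104 = 63.5%, the static ad 56/80 = 70.0% → the static ad
Desktop: Campaign Red 4/89 = 4.5%, the static ad 17/95 = 17.9% → the static ad
Mobile: Campaign Red 75/108 = 69.4%, the static ad 81/105 = 77.1% → the static ad
Overall: Campaign Red 145/301 = 48.2%, the static ad 154/280 = 55.0% → the static ad
The static ad wins overall and in every device group — no reversal.

No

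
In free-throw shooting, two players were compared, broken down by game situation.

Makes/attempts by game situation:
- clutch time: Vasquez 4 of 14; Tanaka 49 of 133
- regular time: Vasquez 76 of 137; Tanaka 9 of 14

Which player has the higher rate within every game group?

Clutch time: Vasquez 4/14 = 28.6%, Tanaka 49/133 = 36.8% → Tanaka
Regular time: Vasquez 76/137 = 55.5%, Tanaka 9/14 = 64.3% → Tanaka
Tanaka has the higher rate in both groups.

Tanaka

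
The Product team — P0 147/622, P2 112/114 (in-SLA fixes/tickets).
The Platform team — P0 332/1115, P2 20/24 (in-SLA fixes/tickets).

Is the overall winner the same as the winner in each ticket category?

P0: the Product team 147/622 = 23.6%, the Platform team 332/1115 = 29.8% → the Platform team
P2: the Product team 112/114 = 98.2%, the Platform team 20/24 = 83.3% → the Product team
Overall: the Product team 259/736 = 35.2%, the Platform team 352/1139 = 30.9% → the Product team
Neither sweeps: the Product team wins 1 of 2 groups, the Platform team wins 1. The Product team wins overall but not every group — no Simpson reversal.

No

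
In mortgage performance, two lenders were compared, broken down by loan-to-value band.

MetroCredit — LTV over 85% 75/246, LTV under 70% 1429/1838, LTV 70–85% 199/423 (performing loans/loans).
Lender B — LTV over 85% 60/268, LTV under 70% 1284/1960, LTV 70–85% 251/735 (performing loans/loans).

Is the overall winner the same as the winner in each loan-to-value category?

LTV over 85%: MetroCredit 75/246 = 30.5%, Lender B 60/268 = 22.4% → MetroCredit
LTV under 70%: MetroCredit 1429/1838 = 77.7%, Lender B 1284/1960 = 65.5% → MetroCredit
LTV 70–85%: MetroCredit 199/423 = 47.0%, Lender B 251/735 = 34.1% → MetroCredit
Overall: MetroCredit 1703/2507 = 67.9%, Lender B 1595/2963 = 53.8% → MetroCredit
MetroCredit wins overall and in every loan-to-value group — no reversal.

Yes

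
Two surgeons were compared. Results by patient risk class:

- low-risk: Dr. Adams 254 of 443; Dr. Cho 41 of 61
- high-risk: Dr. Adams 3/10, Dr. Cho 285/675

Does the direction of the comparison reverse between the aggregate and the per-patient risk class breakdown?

Yes

Low-risk: Dr. Adams 254/443 = 57.3%, Dr. Cho 41/61 = 67.2% → Dr. Cho
High-risk: Dr. Adams 3/10 = 30.0%, Dr. Cho 285/675 = 42.2% → Dr. Cho
Overall: Dr. Adams 257/453 = 56.7%, Dr. Cho 326/736 = 44.3% → Dr. Adams
Dr. Cho wins each patient risk group but Dr. Adams wins overall — the comparison reverses. Dr. Cho's operations skew toward high-risk, which has a lower base rate.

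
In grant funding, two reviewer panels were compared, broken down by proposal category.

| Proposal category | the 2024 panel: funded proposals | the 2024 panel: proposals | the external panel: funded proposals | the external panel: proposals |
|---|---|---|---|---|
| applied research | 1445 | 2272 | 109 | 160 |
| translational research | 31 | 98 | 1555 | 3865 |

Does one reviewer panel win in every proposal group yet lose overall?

Applied research: the 2024 panel 1445/2272 = 63.6%, the external panel 109/160 = 68.1% → the external panel
Translational research: the 2024 panel 31/98 = 31.6%, the external panel 1555/3865 = 40.2% → the external panel
Overall: the 2024 panel 1476/2370 = 62.3%, the external panel 1664/4025 = 41.3% → the 2024 panel
The external panel wins each proposal group but the 2024 panel wins overall — the comparison reverses. The external panel's proposals skew toward translational research, which has a lower base rate.

Yes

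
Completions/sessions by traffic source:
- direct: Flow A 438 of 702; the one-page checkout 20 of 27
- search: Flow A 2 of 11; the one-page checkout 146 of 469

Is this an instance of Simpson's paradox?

Direct: Flow A 438/702 = 62.4%, the one-page checkout 20/27 = 74.1% → the one-page checkout
Search: Flow A 2/11 = 18.2%, the one-page checkout 146/469 = 31.1% → the one-page checkout
Overall: Flow A 440/713 = 61.7%, the one-page checkout 166/496 = 33.5% → Flow A
The one-page checkout wins each traffic group but Flow A wins overall — the comparison reverses. The one-page checkout's sessions skew toward search, which has a lower base rate.

Yes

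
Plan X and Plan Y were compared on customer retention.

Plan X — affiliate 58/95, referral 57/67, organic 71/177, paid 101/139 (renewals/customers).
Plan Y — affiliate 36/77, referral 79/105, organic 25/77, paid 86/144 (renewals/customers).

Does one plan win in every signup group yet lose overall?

Affiliate: Plan X 58/95 = 61.1%, Plan Y 36/77 = 46.8% → Plan X
Referral: Plan X 57/67 = 85.1%, Plan Y 79/105 = 75.2% → Plan X
Organic: Plan X 71/177 = 40.1%, Plan Y 25/77 = 32.5% → Plan X
Paid: Plan X 101/139 = 72.7%, Plan Y 86/144 = 59.7% → Plan X
Overall: Plan X 287/478 = 60.0%, Plan Y 226/403 = 56.1% → Plan X
Plan X wins overall and in every signup group — no reversal.

No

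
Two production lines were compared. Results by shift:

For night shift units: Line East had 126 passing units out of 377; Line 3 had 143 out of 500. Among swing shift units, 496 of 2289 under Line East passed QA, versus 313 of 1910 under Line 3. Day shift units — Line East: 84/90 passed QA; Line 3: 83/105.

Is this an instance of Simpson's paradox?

Night shift: Line East 126/377 = 33.4%, Line 3 143/500 = 28.6% → Line East
Swing shift: Line East 496/2289 = 21.7%, Line 3 313/1910 = 16.4% → Line East
Day shift: Line East 84/90 = 93.3%, Line 3 83/105 = 79.0% → Line East
Overall: Line East 706/2756 = 25.6%, Line 3 539/2515 = 21.4% → Line East
Line East wins overall and in every shift group — no reversal.

No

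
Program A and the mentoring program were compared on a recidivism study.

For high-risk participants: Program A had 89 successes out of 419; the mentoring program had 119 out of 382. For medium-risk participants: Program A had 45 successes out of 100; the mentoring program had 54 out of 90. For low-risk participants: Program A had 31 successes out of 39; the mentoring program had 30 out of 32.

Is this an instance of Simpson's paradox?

No

High-risk: Program A 89/419 = 21.2%, the mentoring program 119/382 = 31.2% → the mentoring program
Medium-risk: Program A 45/100 = 45.0%, the mentoring program 54/90 = 60.0% → the mentoring program
Low-risk: Program A 31/39 = 79.5%, the mentoring program 30/32 = 93.8% → the mentoring program
Overall: Program A 165/558 = 29.6%, the mentoring program 203/504 = 40.3% → the mentoring program
The mentoring program wins overall and in every risk group — no reversal.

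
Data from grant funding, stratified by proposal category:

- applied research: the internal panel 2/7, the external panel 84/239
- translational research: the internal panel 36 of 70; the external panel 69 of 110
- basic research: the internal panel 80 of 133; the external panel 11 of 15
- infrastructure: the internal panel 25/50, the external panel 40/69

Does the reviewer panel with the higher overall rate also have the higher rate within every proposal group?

Applied research: the internal panel 2/7 = 28.6%, the external panel 84/239 = 35.1% → the external panel
Translational research: the internal panel 36/70 = 51.4%, the external panel 69/110 = 62.7% → the external panel
Basic research: the internal panel 80/133 = 60.2%, the external panel 11/15 = 73.3% → the external panel
Infrastructure: the internal panel 25/50 = 50.0%, the external panel 40/69 = 58.0% → the external panel
Overall: the internal panel 143/260 = 55.0%, the external panel 204/433 = 47.1% → the internal panel
The external panel wins each proposal group but the internal panel wins overall — the comparison reverses. The external panel's proposals skew toward applied research, which has a lower base rate.

No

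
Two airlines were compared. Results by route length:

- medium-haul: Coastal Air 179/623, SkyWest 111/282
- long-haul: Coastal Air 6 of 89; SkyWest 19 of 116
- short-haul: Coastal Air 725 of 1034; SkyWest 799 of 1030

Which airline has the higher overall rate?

SkyWest

Medium-haul: Coastal Air 179/623 = 28.7%, SkyWest 111/282 = 39.4% → SkyWest
Long-haul: Coastal Air 6/89 = 6.7%, SkyWest 19/116 = 16.4% → SkyWest
Short-haul: Coastal Air 725/1034 = 70.1%, SkyWest 799/1030 = 77.6% → SkyWest
Overall: Coastal Air 910/1746 = 52.1%, SkyWest 929/1428 = 65.1% → SkyWest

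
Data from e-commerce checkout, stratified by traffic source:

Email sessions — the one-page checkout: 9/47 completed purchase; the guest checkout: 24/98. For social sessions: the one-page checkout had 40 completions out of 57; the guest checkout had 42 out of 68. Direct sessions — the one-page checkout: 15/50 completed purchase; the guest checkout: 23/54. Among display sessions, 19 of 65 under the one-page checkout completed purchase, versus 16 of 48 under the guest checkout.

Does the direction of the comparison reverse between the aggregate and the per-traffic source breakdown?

Email: the one-page checkout 9/47 = 19.1%, the guest checkout 24/98 = 24.5% → the guest checkout
Social: the one-page checkout 40/57 = 70.2%, the guest checkout 42/68 = 61.8% → the one-page checkout
Direct: the one-page checkout 15/50 = 30.0%, the guest checkout 23/54 = 42.6% → the guest checkout
Display: the one-page checkout 19/65 = 29.2%, the guest checkout 16/48 = 33.3% → the guest checkout
Overall: the one-page checkout 83/219 = 37.9%, the guest checkout 105/268 = 39.2% → the guest checkout
Neither sweeps: the one-page checkout wins 1 of 4 groups, the guest checkout wins 3. The guest checkout wins overall but not every group — no Simpson reversal.

No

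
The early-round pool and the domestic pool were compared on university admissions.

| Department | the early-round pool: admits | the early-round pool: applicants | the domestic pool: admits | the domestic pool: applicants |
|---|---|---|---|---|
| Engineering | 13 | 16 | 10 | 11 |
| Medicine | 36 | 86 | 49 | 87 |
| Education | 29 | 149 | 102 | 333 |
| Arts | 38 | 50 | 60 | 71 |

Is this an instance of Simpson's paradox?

Engineering: the early-round pool 13/16 = 81.2%, the domestic pool 10/11 = 90.9% → the domestic pool
Medicine: the early-round pool 36/86 = 41.9%, the domestic pool 49/87 = 56.3% → the domestic pool
Education: the early-round pool 29/149 = 19.5%, the domestic pool 102/333 = 30.6% → the domestic pool
Arts: the early-round pool 38/50 = 76.0%, the domestic pool 60/71 = 84.5% → the domestic pool
Overall: the early-round pool 116/301 = 38.5%, the domestic pool 221/502 = 44.0% → the domestic pool
The domestic pool wins overall and in every department group — no reversal.

No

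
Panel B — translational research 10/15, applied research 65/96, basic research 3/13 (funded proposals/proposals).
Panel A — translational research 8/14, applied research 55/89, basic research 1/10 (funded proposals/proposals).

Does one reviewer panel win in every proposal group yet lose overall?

Translational research: Panel B 10/15 = 66.7%, Panel A 8/14 = 57.1% → Panel B
Applied research: Panel B 65/96 = 67.7%, Panel A 55/89 = 61.8% → Panel B
Basic research: Panel B 3/13 = 23.1%, Panel A 1/10 = 10.0% → Panel B
Overall: Panel B 78/124 = 62.9%, Panel A 64/113 = 56.6% → Panel B
Panel B wins overall and in every proposal group — no reversal.

No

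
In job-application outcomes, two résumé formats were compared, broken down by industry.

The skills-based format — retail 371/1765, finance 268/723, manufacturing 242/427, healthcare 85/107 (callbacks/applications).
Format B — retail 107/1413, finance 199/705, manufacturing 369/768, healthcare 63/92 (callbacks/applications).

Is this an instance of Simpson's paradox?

Retail: the skills-based format 371/1765 = 21.0%, Format B 107/1413 = 7.6% → the skills-based format
Finance: the skills-based format 268/723 = 37.1%, Format B 199/705 = 28.2% → the skills-based format
Manufacturing: the skills-based format 242/427 = 56.7%, Format B 369/768 = 48.0% → the skills-based format
Healthcare: the skills-based format 85/107 = 79.4%, Format B 63/92 = 68.5% → the skills-based format
Overall: the skills-based format 966/3022 = 32.0%, Format B 738/2978 = 24.8% → the skills-based format
The skills-based format wins overall and in every industry group — no reversal.

No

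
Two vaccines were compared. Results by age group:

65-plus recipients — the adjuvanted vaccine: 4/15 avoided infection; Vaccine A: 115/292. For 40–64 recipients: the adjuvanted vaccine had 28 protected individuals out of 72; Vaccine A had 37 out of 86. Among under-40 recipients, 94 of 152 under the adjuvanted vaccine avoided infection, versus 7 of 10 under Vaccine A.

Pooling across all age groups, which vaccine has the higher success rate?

65-plus: the adjuvanted vaccine 4/15 = 26.7%, Vaccine A 115/292 = 39.4% → Vaccine A
40–64: the adjuvanted vaccine 28/72 = 38.9%, Vaccine A 37/86 = 43.0% → Vaccine A
Under-40: the adjuvanted vaccine 94/152 = 61.8%, Vaccine A 7/10 = 70.0% → Vaccine A
Overall: the adjuvanted vaccine 126/239 = 52.7%, Vaccine A 159/388 = 41.0% → the adjuvanted vaccine
(Vaccine A wins every age group but the adjuvanted vaccine wins overall — Vaccine A's recipients skew toward the low-rate 65-plus group.)

the adjuvanted vaccine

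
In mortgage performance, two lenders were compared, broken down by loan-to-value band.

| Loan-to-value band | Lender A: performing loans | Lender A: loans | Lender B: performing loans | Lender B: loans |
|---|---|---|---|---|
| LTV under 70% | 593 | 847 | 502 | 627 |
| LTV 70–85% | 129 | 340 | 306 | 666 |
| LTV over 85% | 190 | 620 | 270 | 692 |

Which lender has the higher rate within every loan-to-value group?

Lender B

LTV under 70%: Lender A 593/847 = 70.0%, Lender B 502/627 = 80.1% → Lender B
LTV 70–85%: Lender A 129/340 = 37.9%, Lender B 306/666 = 45.9% → Lender B
LTV over 85%: Lender A 190/620 = 30.6%, Lender B 270/692 = 39.0% → Lender B
Lender B has the higher rate in all 3 groups.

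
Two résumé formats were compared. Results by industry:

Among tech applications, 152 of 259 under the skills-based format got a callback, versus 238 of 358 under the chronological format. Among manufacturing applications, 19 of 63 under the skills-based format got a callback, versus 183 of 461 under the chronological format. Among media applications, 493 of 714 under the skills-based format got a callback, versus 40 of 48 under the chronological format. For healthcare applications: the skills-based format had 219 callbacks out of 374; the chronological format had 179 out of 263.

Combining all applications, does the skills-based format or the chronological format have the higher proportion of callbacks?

the skills-based format

Tech: the skills-based format 152/259 = 58.7%, the chronological format 238/358 = 66.5% → the chronological format
Manufacturing: the skills-based format 19/63 = 30.2%, the chronological format 183/461 = 39.7% → the chronological format
Media: the skills-based format 493/714 = 69.0%, the chronological format 40/48 = 83.3% → the chronological format
Healthcare: the skills-based format 219/374 = 58.6%, the chronological format 179/263 = 68.1% → the chronological format
Overall: the skills-based format 883/1410 = 62.6%, the chronological format 640/1130 = 56.6% → the skills-based format
(The chronological format wins every industry group but the skills-based format wins overall — the chronological format's applications skew toward the low-rate manufacturing group.)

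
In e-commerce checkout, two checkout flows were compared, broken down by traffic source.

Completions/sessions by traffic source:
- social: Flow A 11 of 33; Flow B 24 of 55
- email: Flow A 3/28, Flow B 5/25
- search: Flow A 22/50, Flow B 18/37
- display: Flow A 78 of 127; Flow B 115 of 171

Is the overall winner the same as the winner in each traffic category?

Social: Flow A 11/33 = 33.3%, Flow B 24/55 = 43.6% → Flow B
Email: Flow A 3/28 = 10.7%, Flow B 5/25 = 20.0% → Flow B
Search: Flow A 22/50 = 44.0%, Flow B 18/37 = 48.6% → Flow B
Display: Flow A 78/127 = 61.4%, Flow B 115/171 = 67.3% → Flow B
Overall: Flow A 114/238 = 47.9%, Flow B 162/288 = 56.2% → Flow B
Flow B wins overall and in every traffic group — no reversal.

Yes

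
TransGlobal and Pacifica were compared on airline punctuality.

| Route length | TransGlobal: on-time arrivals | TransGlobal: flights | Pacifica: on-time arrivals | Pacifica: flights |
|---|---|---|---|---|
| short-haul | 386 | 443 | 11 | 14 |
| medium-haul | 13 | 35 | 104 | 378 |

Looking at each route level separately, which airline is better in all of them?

TransGlobal

Short-haul: TransGlobal 386/443 = 87.1%, Pacifica 11/14 = 78.6% → TransGlobal
Medium-haul: TransGlobal 13/35 = 37.1%, Pacifica 104/378 = 27.5% → TransGlobal
TransGlobal has the higher rate in both groups.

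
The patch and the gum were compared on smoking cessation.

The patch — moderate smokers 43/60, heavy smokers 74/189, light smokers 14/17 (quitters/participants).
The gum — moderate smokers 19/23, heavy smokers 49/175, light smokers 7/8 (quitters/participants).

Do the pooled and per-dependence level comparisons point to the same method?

No

Moderate smokers: the patch 43/60 = 71.7%, the gum 19/23 = 82.6% → the gum
Heavy smokers: the patch 74/189 = 39.2%, the gum 49/175 = 28.0% → the patch
Light smokers: the patch 14/17 = 82.4%, the gum 7/8 = 87.5% → the gum
Overall: the patch 131/266 = 49.2%, the gum 75/206 = 36.4% → the patch
Neither sweeps: the patch wins 1 of 3 groups, the gum wins 2. The patch wins overall but not every group — no Simpson reversal.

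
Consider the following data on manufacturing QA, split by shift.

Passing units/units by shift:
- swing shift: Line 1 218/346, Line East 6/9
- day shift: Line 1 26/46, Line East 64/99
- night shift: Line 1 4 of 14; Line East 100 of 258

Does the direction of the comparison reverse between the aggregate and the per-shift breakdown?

Swing shift: Line 1 218/346 = 63.0%, Line East 6/9 = 66.7% → Line East
Day shift: Line 1 26/46 = 56.5%, Line East 64/99 = 64.6% → Line East
Night shift: Line 1 4/14 = 28.6%, Line East 100/258 = 38.8% → Line East
Overall: Line 1 248/406 = 61.1%, Line East 170/366 = 46.4% → Line 1
Line East wins each shift group but Line 1 wins overall — the comparison reverses. Line East's units skew toward night shift, which has a lower base rate.

Yes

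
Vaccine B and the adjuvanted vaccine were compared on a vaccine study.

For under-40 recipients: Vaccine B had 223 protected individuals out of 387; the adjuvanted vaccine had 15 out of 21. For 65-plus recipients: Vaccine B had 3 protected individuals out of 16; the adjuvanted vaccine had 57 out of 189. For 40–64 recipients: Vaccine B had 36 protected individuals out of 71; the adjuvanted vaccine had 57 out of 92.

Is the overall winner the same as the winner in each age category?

No

Under-40: Vaccine B 223/387 = 57.6%, the adjuvanted vaccine 15/21 = 71.4% → the adjuvanted vaccine
65-plus: Vaccine B 3/16 = 18.8%, the adjuvanted vaccine 57/189 = 30.2% → the adjuvanted vaccine
40–64: Vaccine B 36/71 = 50.7%, the adjuvanted vaccine 57/92 = 62.0% → the adjuvanted vaccine
Overall: Vaccine B 262/474 = 55.3%, the adjuvanted vaccine 129/302 = 42.7% → Vaccine B
The adjuvanted vaccine wins each age group but Vaccine B wins overall — the comparison reverses. The adjuvanted vaccine's recipients skew toward 65-plus, which has a lower base rate.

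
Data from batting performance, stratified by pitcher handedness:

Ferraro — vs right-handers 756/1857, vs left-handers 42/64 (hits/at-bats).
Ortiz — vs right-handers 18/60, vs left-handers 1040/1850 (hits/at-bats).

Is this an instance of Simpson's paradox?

Yes

Vs right-handers: Ferraro 756/1857 = 40.7%, Ortiz 18/60 = 30.0% → Ferraro
Vs left-handers: Ferraro 42/64 = 65.6%, Ortiz 1040/1850 = 56.2% → Ferraro
Overall: Ferraro 798/1921 = 41.5%, Ortiz 1058/1910 = 55.4% → Ortiz
Ferraro wins each pitcher group but Ortiz wins overall — the comparison reverses. Ferraro's at-bats skew toward vs right-handers, which has a lower base rate.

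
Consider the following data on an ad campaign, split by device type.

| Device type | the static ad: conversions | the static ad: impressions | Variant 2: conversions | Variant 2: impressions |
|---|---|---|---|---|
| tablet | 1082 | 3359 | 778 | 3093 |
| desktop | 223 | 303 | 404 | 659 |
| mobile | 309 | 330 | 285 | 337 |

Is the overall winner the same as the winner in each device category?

Yes

Tablet: the static ad 1082/3359 = 32.2%, Variant 2 778/3093 = 25.2% → the static ad
Desktop: the static ad 223/303 = 73.6%, Variant 2 404/659 = 61.3% → the static ad
Mobile: the static ad 309/330 = 93.6%, Variant 2 285/337 = 84.6% → the static ad
Overall: the static ad 1614/3992 = 40.4%, Variant 2 1467/4089 = 35.9% → the static ad
The static ad wins overall and in every device group — no reversal.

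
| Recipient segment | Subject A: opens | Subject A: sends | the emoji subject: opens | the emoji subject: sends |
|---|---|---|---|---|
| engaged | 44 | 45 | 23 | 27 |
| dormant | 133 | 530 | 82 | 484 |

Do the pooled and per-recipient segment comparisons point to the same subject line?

Engaged: Subject A 44/45 = 97.8%, the emoji subject 23/27 = 85.2% → Subject A
Dormant: Subject A 133/530 = 25.1%, the emoji subject 82/484 = 16.9% → Subject A
Overall: Subject A 177/575 = 30.8%, the emoji subject 105/511 = 20.5% → Subject A
Subject A wins overall and in every recipient group — no reversal.

Yes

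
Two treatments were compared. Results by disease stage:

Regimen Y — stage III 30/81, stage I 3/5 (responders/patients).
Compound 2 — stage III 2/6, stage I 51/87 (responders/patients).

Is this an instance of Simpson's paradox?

Stage III: Regimen Y 30/81 = 37.0%, Compound 2 2/6 = 33.3% → Regimen Y
Stage I: Regimen Y 3/5 = 60.0%, Compound 2 51/87 = 58.6% → Regimen Y
Overall: Regimen Y 33/86 = 38.4%, Compound 2 53/93 = 57.0% → Compound 2
Regimen Y wins each disease group but Compound 2 wins overall — the comparison reverses. Regimen Y's patients skew toward stage III, which has a lower base rate.

Yes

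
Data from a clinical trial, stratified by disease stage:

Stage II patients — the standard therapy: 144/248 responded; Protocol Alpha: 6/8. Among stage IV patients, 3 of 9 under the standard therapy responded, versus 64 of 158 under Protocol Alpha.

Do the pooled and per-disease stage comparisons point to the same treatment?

No

Stage II: the standard therapy 144/248 = 58.1%, Protocol Alpha 6/8 = 75.0% → Protocol Alpha
Stage IV: the standard therapy 3/9 = 33.3%, Protocol Alpha 64/158 = 40.5% → Protocol Alpha
Overall: the standard therapy 147/257 = 57.2%, Protocol Alpha 70/166 = 42.2% → the standard therapy
Protocol Alpha wins each disease group but the standard therapy wins overall — the comparison reverses. Protocol Alpha's patients skew toward stage IV, which has a lower base rate.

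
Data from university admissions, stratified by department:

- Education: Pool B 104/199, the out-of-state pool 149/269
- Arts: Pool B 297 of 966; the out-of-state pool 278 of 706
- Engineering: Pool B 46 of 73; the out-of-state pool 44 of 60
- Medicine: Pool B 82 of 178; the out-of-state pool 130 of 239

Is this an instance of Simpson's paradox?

No

Education: Pool B 104/199 = 52.3%, the out-of-state pool 149/269 = 55.4% → the out-of-state pool
Arts: Pool B 297/966 = 30.7%, the out-of-state pool 278/706 = 39.4% → the out-of-state pool
Engineering: Pool B 46/73 = 63.0%, the out-of-state pool 44/60 = 73.3% → the out-of-state pool
Medicine: Pool B 82/178 = 46.1%, the out-of-state pool 130/239 = 54.4% → the out-of-state pool
Overall: Pool B 529/1416 = 37.4%, the out-of-state pool 601/1274 = 47.2% → the out-of-state pool
The out-of-state pool wins overall and in every department group — no reversal.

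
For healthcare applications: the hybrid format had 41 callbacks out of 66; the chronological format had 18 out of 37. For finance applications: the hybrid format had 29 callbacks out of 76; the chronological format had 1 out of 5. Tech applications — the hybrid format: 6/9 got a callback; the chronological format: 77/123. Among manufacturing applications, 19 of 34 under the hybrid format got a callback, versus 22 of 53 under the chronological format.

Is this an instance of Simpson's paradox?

Healthcare: the hybrid format 41/66 = 62.1%, the chronological format 18/37 = 48.6% → the hybrid format
Finance: the hybrid format 29/76 = 38.2%, the chronological format 1/5 = 20.0% → the hybrid format
Tech: the hybrid format 6/9 = 66.7%, the chronological format 77/123 = 62.6% → the hybrid format
Manufacturing: the hybrid format 19/34 = 55.9%, the chronological format 22/53 = 41.5% → the hybrid format
Overall: the hybrid format 95/185 = 51.4%, the chronological format 118/218 = 54.1% → the chronological format
The hybrid format wins each industry group but the chronological format wins overall — the comparison reverses. The hybrid format's applications skew toward finance, which has a lower base rate.

Yes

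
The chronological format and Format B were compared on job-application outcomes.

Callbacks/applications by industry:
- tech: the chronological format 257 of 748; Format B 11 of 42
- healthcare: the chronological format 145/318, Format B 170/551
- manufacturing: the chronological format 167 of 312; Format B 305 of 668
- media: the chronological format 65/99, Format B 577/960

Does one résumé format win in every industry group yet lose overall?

Tech: the chronological format 257/748 = 34.4%, Format B 11/42 = 26.2% → the chronological format
Healthcare: the chronological format 145/318 = 45.6%, Format B 170/551 = 30.9% → the chronological format
Manufacturing: the chronological format 167/312 = 53.5%, Format B 305/668 = 45.7% → the chronological format
Media: the chronological format 65/99 = 65.7%, Format B 577/960 = 60.1% → the chronological format
Overall: the chronological format 634/1477 = 42.9%, Format B 1063/2221 = 47.9% → Format B
The chronological format wins each industry group but Format B wins overall — the comparison reverses. The chronological format's applications skew toward tech, which has a lower base rate.

Yes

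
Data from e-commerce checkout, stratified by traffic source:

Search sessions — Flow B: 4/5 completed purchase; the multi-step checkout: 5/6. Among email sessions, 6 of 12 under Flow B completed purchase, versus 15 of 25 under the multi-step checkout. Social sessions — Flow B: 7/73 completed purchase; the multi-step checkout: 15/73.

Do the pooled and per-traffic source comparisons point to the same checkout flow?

Search: Flow B 4/5 = 80.0%, the multi-step checkout 5/6 = 83.3% → the multi-step checkout
Email: Flow B 6/12 = 50.0%, the multi-step checkout 15/25 = 60.0% → the multi-step checkout
Social: Flow B 7/73 = 9.6%, the multi-step checkout 15/73 = 20.5% → the multi-step checkout
Overall: Flow B 17/90 = 18.9%, the multi-step checkout 35/104 = 33.7% → the multi-step checkout
The multi-step checkout wins overall and in every traffic group — no reversal.

Yes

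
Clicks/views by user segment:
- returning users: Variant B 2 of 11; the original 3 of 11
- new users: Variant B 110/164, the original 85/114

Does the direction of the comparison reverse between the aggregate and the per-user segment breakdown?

No

Returning users: Variant B 2/11 = 18.2%, the original 3/11 = 27.3% → the original
New users: Variant B 110/164 = 67.1%, the original 85/114 = 74.6% → the original
Overall: Variant B 112/175 = 64.0%, the original 88/125 = 70.4% → the original
The original wins overall and in every user group — no reversal.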